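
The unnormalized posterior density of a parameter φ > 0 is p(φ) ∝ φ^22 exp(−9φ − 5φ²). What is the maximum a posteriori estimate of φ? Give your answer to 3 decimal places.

ℓ'(φ) = 22/φ − 9 − 10φ. Setting this to zero and multiplying by φ: 10φ² + 9φ − 22 = 0.
φ = (−9 + √(9² + 4·10·22)) / (2·10) = (−9 + √961) / 20 = (−9 + 31)/20 = 11/10.
ℓ''(φ) = −22/φ² − 10 < 0, confirming a maximum.

φ̂_MAP = 1.100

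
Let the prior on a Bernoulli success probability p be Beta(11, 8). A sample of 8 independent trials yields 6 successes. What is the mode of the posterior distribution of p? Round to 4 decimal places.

Prior: Beta(11, 8).
Data: 6 successes in 8 trials. The binomial likelihood contributes p^6(1−p)^2, so the posterior is Beta(11+6, 8+2) = Beta(17, 10).
For Beta(a, b) with a, b > 1 the mode is (a−1)/(a+b−2) = 16/25 ≈ 0.6400.

p̂_MAP = 0.6400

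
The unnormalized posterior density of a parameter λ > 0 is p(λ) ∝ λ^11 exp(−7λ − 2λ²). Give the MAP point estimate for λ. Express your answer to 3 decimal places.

ℓ'(λ) = 11/λ − 7 − 4λ. Setting this to zero and multiplying by λ: 4λ² + 7λ − 11 = 0.
λ = (−7 + √(7² + 4·4·11)) / (2·4) = (−7 + √225) / 8 = (−7 + 15)/8 = 1.
ℓ''(λ) = −11/λ² − 4 < 0, confirming a maximum.

λ̂_MAP = 1.000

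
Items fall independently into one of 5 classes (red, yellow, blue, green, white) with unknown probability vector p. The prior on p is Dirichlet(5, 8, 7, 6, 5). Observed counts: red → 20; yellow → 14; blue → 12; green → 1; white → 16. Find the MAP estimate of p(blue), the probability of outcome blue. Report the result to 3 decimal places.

MAP estimate of p(blue) = 0.202

The posterior is Dirichlet(αᵢ + nᵢ) = Dirichlet(25, 22, 19, 7, 21).
For a Dirichlet(a₁,…,a_K) with all aᵢ > 1, the mode has j-th component (aⱼ − 1)/(Σaᵢ − K).
Here Σaᵢ = 94 and K = 5, so p(blue) = (19 − 1)/(94 − 5) = 18/89 ≈ 0.202.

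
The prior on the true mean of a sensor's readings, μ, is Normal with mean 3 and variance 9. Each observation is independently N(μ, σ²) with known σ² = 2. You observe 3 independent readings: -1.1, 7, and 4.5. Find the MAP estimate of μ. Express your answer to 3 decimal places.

μ̂_MAP = 3.434

n = 3; x̄ = ((-1.1) + 7 + 4.5)/3 = 10.4/3 = 52/15 ≈ 3.4667.
For a Normal prior and Normal likelihood with known variance, the posterior is Normal; its mode equals its mean, the precision-weighted average.
Prior precision 1/σ₀² = 1/9; data precision n/σ² = 3/2 = 1.5.
μ̂ = ((1/9)·3 + 1.5·(52/15)) / (1/9 + 1.5) = (83/15)/(29/18) = 498/145 ≈ 3.434.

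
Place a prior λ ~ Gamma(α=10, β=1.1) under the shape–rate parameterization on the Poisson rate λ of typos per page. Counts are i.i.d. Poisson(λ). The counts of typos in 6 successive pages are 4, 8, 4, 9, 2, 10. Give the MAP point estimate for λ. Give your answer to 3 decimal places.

λ̂_MAP = 6.479

Σxᵢ = 4+8+4+9+2+10 = 37, with n = 6.
Posterior ∝ λ^9e^(−1.1λ) · λ^37e^(−6λ) = λ^46e^(−7.1λ), i.e. Gamma(shape=47, rate=7.1).
The mode of a Gamma(a, b) with a ≥ 1 (shape–rate) is (a−1)/b = 46/7.1 ≈ 6.479.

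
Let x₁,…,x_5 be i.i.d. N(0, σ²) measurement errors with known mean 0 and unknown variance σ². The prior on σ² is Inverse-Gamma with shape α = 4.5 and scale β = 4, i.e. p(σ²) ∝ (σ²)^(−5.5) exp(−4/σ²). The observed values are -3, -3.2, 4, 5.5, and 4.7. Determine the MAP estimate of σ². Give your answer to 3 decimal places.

Sum of squared deviations about the known mean: SS = (-3−0)² + (-3.2−0)² + (4−0)² + (5.5−0)² + (4.7−0)² = 87.58.
The Normal likelihood contributes (σ²)^(−n/2) exp(−SS/(2σ²)), so the posterior is Inverse-Gamma(α + n/2, β + SS/2) = Inverse-Gamma(7, 47.79).
The mode of Inverse-Gamma(a, b) is b/(a+1) = 47.79/8 ≈ 5.974.

σ̂²_MAP = 5.974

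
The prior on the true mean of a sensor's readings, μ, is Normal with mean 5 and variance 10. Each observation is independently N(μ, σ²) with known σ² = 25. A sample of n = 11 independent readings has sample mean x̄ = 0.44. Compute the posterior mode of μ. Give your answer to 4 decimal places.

μ̂_MAP = 1.2844

n = 11, x̄ = 0.44.
For a Normal prior and Normal likelihood with known variance, the posterior is Normal; its mode equals its mean, the precision-weighted average.
Prior precision 1/σ₀² = 1/10 = 0.1; data precision n/σ² = 11/25 = 0.44.
μ̂ = (0.1·5 + 0.44·0.44) / (0.1 + 0.44) = 0.6936/0.54 = 289/225 ≈ 1.2844.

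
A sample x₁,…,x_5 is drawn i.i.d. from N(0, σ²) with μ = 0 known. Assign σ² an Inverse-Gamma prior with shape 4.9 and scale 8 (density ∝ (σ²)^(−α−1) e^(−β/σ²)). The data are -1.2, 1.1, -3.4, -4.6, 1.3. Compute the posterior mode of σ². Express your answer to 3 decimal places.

Sum of squared deviations about the known mean: SS = (-1.2−0)² + (1.1−0)² + (-3.4−0)² + (-4.6−0)² + (1.3−0)² = 37.06.
The Normal likelihood contributes (σ²)^(−n/2) exp(−SS/(2σ²)), so the posterior is Inverse-Gamma(α + n/2, β + SS/2) = Inverse-Gamma(7.4, 26.53).
The mode of Inverse-Gamma(a, b) is b/(a+1) = 26.53/8.4 ≈ 3.158.

σ̂²_MAP = 3.158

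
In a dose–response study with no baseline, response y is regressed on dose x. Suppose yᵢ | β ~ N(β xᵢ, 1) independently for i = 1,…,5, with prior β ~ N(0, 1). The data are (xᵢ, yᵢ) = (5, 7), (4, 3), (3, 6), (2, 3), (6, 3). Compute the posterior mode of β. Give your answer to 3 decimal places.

log p(β | y) = −Σ(yᵢ − βxᵢ)²/(2·1) − β²/(2·1) + const.
Setting the derivative to zero: Σxᵢ(yᵢ − βxᵢ)/1 − β/1 = 0, so β = Σxᵢyᵢ / (Σxᵢ² + σ²/τ²).
Σxᵢyᵢ = 5·7 + 4·3 + 3·6 + 2·3 + 6·3 = 89; Σxᵢ² = 90; σ²/τ² = 1.
β̂_MAP = 89 / (90 + 1) = 89/91 ≈ 0.978.

β̂_MAP = 0.978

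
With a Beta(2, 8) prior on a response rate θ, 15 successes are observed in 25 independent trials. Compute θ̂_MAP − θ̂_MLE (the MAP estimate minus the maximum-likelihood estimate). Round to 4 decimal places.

Posterior is Beta(17, 18); MAP = (17−1)/(35−2) = 16/33 ≈ 0.48485.
MLE ignores the prior: θ̂_MLE = k/n = 15/25 ≈ 0.60000.
Difference = 16/33 − 15/25 = -19/165 ≈ -0.1152.

MAP − MLE = -0.1152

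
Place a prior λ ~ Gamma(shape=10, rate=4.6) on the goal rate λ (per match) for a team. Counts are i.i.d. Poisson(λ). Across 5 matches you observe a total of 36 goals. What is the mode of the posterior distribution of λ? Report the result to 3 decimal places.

Σxᵢ = 36, n = 5.
Posterior ∝ λ^9e^(−4.6λ) · λ^36e^(−5λ) = λ^45e^(−9.6λ), i.e. Gamma(shape=46, rate=9.6).
The mode of a Gamma(a, b) with a ≥ 1 (shape–rate) is (a−1)/b = 45/9.6 ≈ 4.688.

λ̂_MAP = 4.688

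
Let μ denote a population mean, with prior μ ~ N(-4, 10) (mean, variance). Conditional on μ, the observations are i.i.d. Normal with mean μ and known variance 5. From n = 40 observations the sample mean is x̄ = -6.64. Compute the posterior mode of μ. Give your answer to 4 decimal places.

n = 40, x̄ = -6.64.
For a Normal prior and Normal likelihood with known variance, the posterior is Normal; its mode equals its mean, the precision-weighted average.
Prior precision 1/σ₀² = 1/10 = 0.1; data precision n/σ² = 40/5 = 8.
μ̂ = (0.1·(-4) + 8·(-6.64)) / (0.1 + 8) = (-53.52)/8.1 = -892/135 ≈ -6.6074.

μ̂_MAP = -6.6074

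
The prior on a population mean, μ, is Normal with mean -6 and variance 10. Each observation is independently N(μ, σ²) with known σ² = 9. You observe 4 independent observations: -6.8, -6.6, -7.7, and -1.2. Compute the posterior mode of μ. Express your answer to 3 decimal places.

μ̂_MAP = -5.653

n = 4; x̄ = ((-6.8) + (-6.6) + (-7.7) + (-1.2))/4 = -22.3/4 = -5.575.
For a Normal prior and Normal likelihood with known variance, the posterior is Normal; its mode equals its mean, the precision-weighted average.
Prior precision 1/σ₀² = 1/10 = 0.1; data precision n/σ² = 4/9.
μ̂ = (0.1·(-6) + (4/9)·(-5.575)) / (0.1 + 4/9) = (-277/90)/(49/90) = -277/49 ≈ -5.653.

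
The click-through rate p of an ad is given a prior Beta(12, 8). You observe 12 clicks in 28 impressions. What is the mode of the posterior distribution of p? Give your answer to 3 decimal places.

Prior: Beta(12, 8).
Data: 12 successes in 28 trials. The binomial likelihood contributes p^12(1−p)^16, so the posterior is Beta(12+12, 8+16) = Beta(24, 24).
For Beta(a, b) with a, b > 1 the mode is (a−1)/(a+b−2) = 23/46 ≈ 0.500.

p̂_MAP = 0.500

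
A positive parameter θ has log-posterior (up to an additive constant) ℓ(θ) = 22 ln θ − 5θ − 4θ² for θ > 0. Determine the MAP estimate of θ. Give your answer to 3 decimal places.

θ̂_MAP = 1.375

ℓ'(θ) = 22/θ − 5 − 8θ. Setting this to zero and multiplying by θ: 8θ² + 5θ − 22 = 0.
θ = (−5 + √(5² + 4·8·22)) / (2·8) = (−5 + √729) / 16 = (−5 + 27)/16 = 11/8.
ℓ''(θ) = −22/θ² − 8 < 0, confirming a maximum.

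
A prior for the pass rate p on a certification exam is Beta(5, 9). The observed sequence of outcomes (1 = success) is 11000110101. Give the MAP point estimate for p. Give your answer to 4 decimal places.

p̂_MAP = 0.4348

Prior: Beta(5, 9).
Data: 6 successes in 11 trials (from the sequence). The binomial likelihood contributes p^6(1−p)^5, so the posterior is Beta(5+6, 9+5) = Beta(11, 14).
For Beta(a, b) with a, b > 1 the mode is (a−1)/(a+b−2) = 10/23 ≈ 0.4348.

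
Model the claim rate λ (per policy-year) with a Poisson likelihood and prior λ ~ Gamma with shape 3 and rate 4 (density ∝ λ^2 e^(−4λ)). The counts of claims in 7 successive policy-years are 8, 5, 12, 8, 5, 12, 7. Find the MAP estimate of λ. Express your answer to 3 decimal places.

λ̂_MAP = 5.364

Σxᵢ = 8+5+12+8+5+12+7 = 57, with n = 7.
Posterior ∝ λ^2e^(−4λ) · λ^57e^(−7λ) = λ^59e^(−11λ), i.e. Gamma(shape=60, rate=11).
The mode of a Gamma(a, b) with a ≥ 1 (shape–rate) is (a−1)/b = 59/11 ≈ 5.364.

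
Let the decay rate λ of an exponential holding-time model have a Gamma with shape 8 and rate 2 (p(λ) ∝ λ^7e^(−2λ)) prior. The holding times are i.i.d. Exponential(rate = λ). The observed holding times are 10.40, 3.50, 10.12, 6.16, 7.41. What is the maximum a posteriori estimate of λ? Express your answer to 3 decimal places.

λ̂_MAP = 0.303

The Exponential(rate=λ) likelihood is ∝ λ^n e^(−λΣtᵢ). Here n = 5 and Σtᵢ = 10.40 + 3.50 + 10.12 + 6.16 + 7.41 = 37.59.
Posterior ∝ λ^7e^(−2λ) · λ^5e^(−37.59λ) = λ^12e^(−39.59λ), i.e. Gamma(13, 39.59).
Mode = (a−1)/b = 12/39.59 ≈ 0.303.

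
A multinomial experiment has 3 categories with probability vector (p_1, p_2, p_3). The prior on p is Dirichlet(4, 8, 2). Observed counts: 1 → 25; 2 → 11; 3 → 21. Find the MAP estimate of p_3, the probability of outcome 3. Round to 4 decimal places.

The posterior is Dirichlet(αᵢ + nᵢ) = Dirichlet(29, 19, 23).
For a Dirichlet(a₁,…,a_K) with all aᵢ > 1, the mode has j-th component (aⱼ − 1)/(Σaᵢ − K).
Here Σaᵢ = 71 and K = 3, so p_3 = (23 − 1)/(71 − 3) = 22/68 ≈ 0.3235.

MAP estimate: 0.3235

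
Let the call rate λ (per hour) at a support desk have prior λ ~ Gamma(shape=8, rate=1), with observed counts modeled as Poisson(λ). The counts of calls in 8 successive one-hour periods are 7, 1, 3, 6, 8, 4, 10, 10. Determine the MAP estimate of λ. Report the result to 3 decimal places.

Σxᵢ = 7+1+3+6+8+4+10+10 = 49, with n = 8.
Posterior ∝ λ^7e^(−1λ) · λ^49e^(−8λ) = λ^56e^(−9λ), i.e. Gamma(shape=57, rate=9).
The mode of a Gamma(a, b) with a ≥ 1 (shape–rate) is (a−1)/b = 56/9 ≈ 6.222.

λ̂_MAP = 6.222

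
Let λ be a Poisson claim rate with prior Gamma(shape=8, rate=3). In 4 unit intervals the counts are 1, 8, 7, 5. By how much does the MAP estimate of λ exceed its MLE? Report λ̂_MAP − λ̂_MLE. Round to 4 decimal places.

Σxᵢ = 21. Posterior is Gamma(29, 7); MAP = (29−1)/7 = 28/7 ≈ 4.00000.
MLE = x̄ = 21/4 ≈ 5.25000.
Difference = 28/7 − 21/4 = -5/4 ≈ -1.2500.

MAP − MLE = -1.2500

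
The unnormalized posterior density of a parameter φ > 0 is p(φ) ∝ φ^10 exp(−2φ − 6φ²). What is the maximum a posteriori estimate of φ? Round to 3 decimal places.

φ̂_MAP = 0.833

ℓ'(φ) = 10/φ − 2 − 12φ. Setting this to zero and multiplying by φ: 12φ² + 2φ − 10 = 0.
φ = (−2 + √(2² + 4·12·10)) / (2·12) = (−2 + √484) / 24 = (−2 + 22)/24 = 5/6.
ℓ''(φ) = −10/φ² − 12 < 0, confirming a maximum.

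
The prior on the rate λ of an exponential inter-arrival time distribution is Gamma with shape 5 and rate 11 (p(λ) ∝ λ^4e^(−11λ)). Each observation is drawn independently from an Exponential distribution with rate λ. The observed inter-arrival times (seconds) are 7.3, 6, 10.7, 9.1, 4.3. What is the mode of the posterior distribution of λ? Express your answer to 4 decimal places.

The Exponential(rate=λ) likelihood is ∝ λ^n e^(−λΣtᵢ). Here n = 5 and Σtᵢ = 7.3 + 6 + 10.7 + 9.1 + 4.3 = 37.4.
Posterior ∝ λ^4e^(−11λ) · λ^5e^(−37.4λ) = λ^9e^(−48.4λ), i.e. Gamma(10, 48.4).
Mode = (a−1)/b = 9/48.4 ≈ 0.1860.

λ̂_MAP = 0.1860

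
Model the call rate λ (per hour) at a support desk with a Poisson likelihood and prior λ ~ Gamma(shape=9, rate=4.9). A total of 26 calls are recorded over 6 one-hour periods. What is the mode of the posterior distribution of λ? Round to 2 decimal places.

λ̂_MAP = 3.12

Σxᵢ = 26, n = 6.
Posterior ∝ λ^8e^(−4.9λ) · λ^26e^(−6λ) = λ^34e^(−10.9λ), i.e. Gamma(shape=35, rate=10.9).
The mode of a Gamma(a, b) with a ≥ 1 (shape–rate) is (a−1)/b = 34/10.9 ≈ 3.12.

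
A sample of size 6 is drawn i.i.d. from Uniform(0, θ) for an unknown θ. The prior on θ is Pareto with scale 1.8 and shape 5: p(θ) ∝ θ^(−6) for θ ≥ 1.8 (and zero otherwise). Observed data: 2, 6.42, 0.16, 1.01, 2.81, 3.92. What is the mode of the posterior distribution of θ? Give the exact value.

θ̂_MAP = 6.42

The Uniform(0, θ) likelihood is θ^(−n) for θ ≥ max(xᵢ), zero otherwise. Here max(xᵢ) = 6.42.
Posterior ∝ θ^(−6) · θ^(−6) = θ^(−12) on θ ≥ max(1.8, 6.42) = 6.42.
This density is strictly decreasing in θ, so the posterior mode lies at the lower boundary of the support.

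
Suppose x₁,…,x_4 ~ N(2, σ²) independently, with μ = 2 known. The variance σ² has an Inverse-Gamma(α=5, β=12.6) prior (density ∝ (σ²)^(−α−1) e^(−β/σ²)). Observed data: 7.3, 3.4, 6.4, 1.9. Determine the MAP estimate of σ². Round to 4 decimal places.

σ̂²_MAP = 4.6638

Sum of squared deviations about the known mean: SS = (7.3−2)² + (3.4−2)² + (6.4−2)² + (1.9−2)² = 49.42.
The Normal likelihood contributes (σ²)^(−n/2) exp(−SS/(2σ²)), so the posterior is Inverse-Gamma(α + n/2, β + SS/2) = Inverse-Gamma(7, 37.31).
The mode of Inverse-Gamma(a, b) is b/(a+1) = 37.31/8 ≈ 4.6638.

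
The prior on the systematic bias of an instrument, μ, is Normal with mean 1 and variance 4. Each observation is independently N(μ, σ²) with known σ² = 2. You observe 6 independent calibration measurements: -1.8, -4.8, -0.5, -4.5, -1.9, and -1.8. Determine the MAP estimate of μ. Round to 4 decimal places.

μ̂_MAP = -2.2769

n = 6; x̄ = ((-1.8) + (-4.8) + (-0.5) + (-4.5) + (-1.9) + (-1.8))/6 = -15.3/6 = -2.55.
For a Normal prior and Normal likelihood with known variance, the posterior is Normal; its mode equals its mean, the precision-weighted average.
Prior precision 1/σ₀² = 1/4 = 0.25; data precision n/σ² = 6/2 = 3.
μ̂ = (0.25·1 + 3·(-2.55)) / (0.25 + 3) = (-7.4)/3.25 = -148/65 ≈ -2.2769.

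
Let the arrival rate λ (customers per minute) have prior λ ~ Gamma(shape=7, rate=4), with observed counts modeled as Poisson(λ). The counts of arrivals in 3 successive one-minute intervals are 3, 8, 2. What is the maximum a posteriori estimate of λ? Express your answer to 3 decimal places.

Σxᵢ = 3+8+2 = 13, with n = 3.
Posterior ∝ λ^6e^(−4λ) · λ^13e^(−3λ) = λ^19e^(−7λ), i.e. Gamma(shape=20, rate=7).
The mode of a Gamma(a, b) with a ≥ 1 (shape–rate) is (a−1)/b = 19/7 ≈ 2.714.

λ̂_MAP = 2.714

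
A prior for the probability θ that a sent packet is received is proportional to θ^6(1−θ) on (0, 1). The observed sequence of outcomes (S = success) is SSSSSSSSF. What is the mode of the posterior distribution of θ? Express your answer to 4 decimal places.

θ̂_MAP = 0.8750

The prior density ∝ θ^6(1−θ)^1 is the kernel of Beta(7, 2).
Data: 8 successes in 9 trials (from the sequence). The binomial likelihood contributes θ^8(1−θ)^1, so the posterior is Beta(7+8, 2+1) = Beta(15, 3).
For Beta(a, b) with a, b > 1 the mode is (a−1)/(a+b−2) = 14/16 ≈ 0.8750.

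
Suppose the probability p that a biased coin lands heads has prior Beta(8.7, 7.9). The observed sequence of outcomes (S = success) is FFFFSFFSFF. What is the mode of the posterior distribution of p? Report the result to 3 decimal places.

Prior: Beta(8.7, 7.9).
Data: 2 successes in 10 trials (from the sequence). The binomial likelihood contributes p^2(1−p)^8, so the posterior is Beta(8.7+2, 7.9+8) = Beta(10.7, 15.9).
For Beta(a, b) with a, b > 1 the mode is (a−1)/(a+b−2) = 9.7/24.6 ≈ 0.394.

p̂_MAP = 0.394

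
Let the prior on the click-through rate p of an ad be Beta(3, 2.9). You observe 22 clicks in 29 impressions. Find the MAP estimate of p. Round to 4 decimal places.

Prior: Beta(3, 2.9).
Data: 22 successes in 29 trials. The binomial likelihood contributes p^22(1−p)^7, so the posterior is Beta(3+22, 2.9+7) = Beta(25, 9.9).
For Beta(a, b) with a, b > 1 the mode is (a−1)/(a+b−2) = 24/32.9 ≈ 0.7295.

p̂_MAP = 0.7295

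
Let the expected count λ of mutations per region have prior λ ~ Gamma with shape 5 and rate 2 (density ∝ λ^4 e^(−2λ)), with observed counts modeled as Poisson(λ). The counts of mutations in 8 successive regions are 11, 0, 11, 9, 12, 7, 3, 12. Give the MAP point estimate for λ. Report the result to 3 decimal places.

λ̂_MAP = 6.900

Σxᵢ = 11+0+11+9+12+7+3+12 = 65, with n = 8.
Posterior ∝ λ^4e^(−2λ) · λ^65e^(−8λ) = λ^69e^(−10λ), i.e. Gamma(shape=70, rate=10).
The mode of a Gamma(a, b) with a ≥ 1 (shape–rate) is (a−1)/b = 69/10 ≈ 6.900.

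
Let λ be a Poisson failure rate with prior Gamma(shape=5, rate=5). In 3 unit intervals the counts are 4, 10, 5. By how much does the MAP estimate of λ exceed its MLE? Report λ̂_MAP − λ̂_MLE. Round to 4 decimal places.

Σxᵢ = 19. Posterior is Gamma(24, 8); MAP = (24−1)/8 = 23/8 ≈ 2.87500.
MLE = x̄ = 19/3 ≈ 6.33333.
Difference = 23/8 − 19/3 = -83/24 ≈ -3.4583.

MAP − MLE = -3.4583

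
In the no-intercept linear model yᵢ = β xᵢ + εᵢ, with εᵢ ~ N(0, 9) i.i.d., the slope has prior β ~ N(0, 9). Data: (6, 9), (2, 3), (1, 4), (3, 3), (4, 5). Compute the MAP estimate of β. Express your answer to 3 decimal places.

log p(β | y) = −Σ(yᵢ − βxᵢ)²/(2·9) − β²/(2·9) + const.
Setting the derivative to zero: Σxᵢ(yᵢ − βxᵢ)/9 − β/9 = 0, so β = Σxᵢyᵢ / (Σxᵢ² + σ²/τ²).
Σxᵢyᵢ = 6·9 + 2·3 + 1·4 + 3·3 + 4·5 = 93; Σxᵢ² = 66; σ²/τ² = 1.
β̂_MAP = 93 / (66 + 1) = 93/67 ≈ 1.388.

β̂_MAP = 1.388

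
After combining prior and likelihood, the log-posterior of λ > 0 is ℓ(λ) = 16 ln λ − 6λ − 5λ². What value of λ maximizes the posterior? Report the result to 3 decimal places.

ℓ'(λ) = 16/λ − 6 − 10λ. Setting this to zero and multiplying by λ: 10λ² + 6λ − 16 = 0.
λ = (−6 + √(6² + 4·10·16)) / (2·10) = (−6 + √676) / 20 = (−6 + 26)/20 = 1.
ℓ''(λ) = −16/λ² − 10 < 0, confirming a maximum.

λ̂_MAP = 1.000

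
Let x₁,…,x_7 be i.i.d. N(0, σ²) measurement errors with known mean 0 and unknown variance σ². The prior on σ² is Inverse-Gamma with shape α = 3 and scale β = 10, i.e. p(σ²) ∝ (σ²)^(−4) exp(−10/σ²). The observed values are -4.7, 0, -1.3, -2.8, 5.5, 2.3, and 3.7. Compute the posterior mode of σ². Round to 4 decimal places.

σ̂²_MAP = 6.7233

Sum of squared deviations about the known mean: SS = (-4.7−0)² + (0−0)² + (-1.3−0)² + (-2.8−0)² + (5.5−0)² + (2.3−0)² + (3.7−0)² = 80.85.
The Normal likelihood contributes (σ²)^(−n/2) exp(−SS/(2σ²)), so the posterior is Inverse-Gamma(α + n/2, β + SS/2) = Inverse-Gamma(6.5, 50.425).
The mode of Inverse-Gamma(a, b) is b/(a+1) = 50.425/7.5 ≈ 6.7233.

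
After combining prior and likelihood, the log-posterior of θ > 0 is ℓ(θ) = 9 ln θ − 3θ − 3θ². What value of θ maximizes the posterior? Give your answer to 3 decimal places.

ℓ'(θ) = 9/θ − 3 − 6θ. Setting this to zero and multiplying by θ: 6θ² + 3θ − 9 = 0.
θ = (−3 + √(3² + 4·6·9)) / (2·6) = (−3 + √225) / 12 = (−3 + 15)/12 = 1.
ℓ''(θ) = −9/θ² − 6 < 0, confirming a maximum.

θ̂_MAP = 1.000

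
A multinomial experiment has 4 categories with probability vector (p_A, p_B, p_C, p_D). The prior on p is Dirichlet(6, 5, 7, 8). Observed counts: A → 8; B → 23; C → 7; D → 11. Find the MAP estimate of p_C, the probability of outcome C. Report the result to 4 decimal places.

MAP estimate of p_C = 0.1831

The posterior is Dirichlet(αᵢ + nᵢ) = Dirichlet(14, 28, 14, 19).
For a Dirichlet(a₁,…,a_K) with all aᵢ > 1, the mode has j-th component (aⱼ − 1)/(Σaᵢ − K).
Here Σaᵢ = 75 and K = 4, so p_C = (14 − 1)/(75 − 4) = 13/71 ≈ 0.1831.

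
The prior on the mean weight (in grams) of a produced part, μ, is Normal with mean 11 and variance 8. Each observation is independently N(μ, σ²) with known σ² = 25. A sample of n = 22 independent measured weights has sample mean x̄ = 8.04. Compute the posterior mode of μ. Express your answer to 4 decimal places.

n = 22, x̄ = 8.04.
For a Normal prior and Normal likelihood with known variance, the posterior is Normal; its mode equals its mean, the precision-weighted average.
Prior precision 1/σ₀² = 1/8 = 0.125; data precision n/σ² = 22/25 = 0.88.
μ̂ = (0.125·11 + 0.88·8.04) / (0.125 + 0.88) = 8.4502/1.005 = 42251/5025 ≈ 8.4082.

μ̂_MAP = 8.4082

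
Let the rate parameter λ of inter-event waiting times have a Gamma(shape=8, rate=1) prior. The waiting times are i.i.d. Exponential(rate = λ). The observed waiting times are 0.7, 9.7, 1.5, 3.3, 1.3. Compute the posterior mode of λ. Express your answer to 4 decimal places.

The Exponential(rate=λ) likelihood is ∝ λ^n e^(−λΣtᵢ). Here n = 5 and Σtᵢ = 0.7 + 9.7 + 1.5 + 3.3 + 1.3 = 16.5.
Posterior ∝ λ^7e^(−1λ) · λ^5e^(−16.5λ) = λ^12e^(−17.5λ), i.e. Gamma(13, 17.5).
Mode = (a−1)/b = 12/17.5 ≈ 0.6857.

λ̂_MAP = 0.6857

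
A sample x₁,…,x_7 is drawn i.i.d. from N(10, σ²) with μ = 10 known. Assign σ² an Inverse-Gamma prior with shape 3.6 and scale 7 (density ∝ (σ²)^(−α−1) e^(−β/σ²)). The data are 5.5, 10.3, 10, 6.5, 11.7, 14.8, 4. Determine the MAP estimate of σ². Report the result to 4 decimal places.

σ̂²_MAP = 6.6988

Sum of squared deviations about the known mean: SS = (5.5−10)² + (10.3−10)² + (10−10)² + (6.5−10)² + (11.7−10)² + (14.8−10)² + (4−10)² = 94.52.
The Normal likelihood contributes (σ²)^(−n/2) exp(−SS/(2σ²)), so the posterior is Inverse-Gamma(α + n/2, β + SS/2) = Inverse-Gamma(7.1, 54.26).
The mode of Inverse-Gamma(a, b) is b/(a+1) = 54.26/8.1 ≈ 6.6988.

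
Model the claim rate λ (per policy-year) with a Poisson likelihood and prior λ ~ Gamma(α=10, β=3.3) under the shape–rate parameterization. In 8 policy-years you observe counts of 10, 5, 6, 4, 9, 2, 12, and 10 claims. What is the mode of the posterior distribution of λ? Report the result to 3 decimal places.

Σxᵢ = 10+5+6+4+9+2+12+10 = 58, with n = 8.
Posterior ∝ λ^9e^(−3.3λ) · λ^58e^(−8λ) = λ^67e^(−11.3λ), i.e. Gamma(shape=68, rate=11.3).
The mode of a Gamma(a, b) with a ≥ 1 (shape–rate) is (a−1)/b = 67/11.3 ≈ 5.929.

λ̂_MAP = 5.929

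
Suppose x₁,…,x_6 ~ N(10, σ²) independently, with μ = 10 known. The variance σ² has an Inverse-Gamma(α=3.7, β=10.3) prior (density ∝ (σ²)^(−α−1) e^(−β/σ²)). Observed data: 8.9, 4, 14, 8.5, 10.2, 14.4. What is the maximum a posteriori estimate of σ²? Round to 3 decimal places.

σ̂²_MAP = 6.199

Sum of squared deviations about the known mean: SS = (8.9−10)² + (4−10)² + (14−10)² + (8.5−10)² + (10.2−10)² + (14.4−10)² = 74.86.
The Normal likelihood contributes (σ²)^(−n/2) exp(−SS/(2σ²)), so the posterior is Inverse-Gamma(α + n/2, β + SS/2) = Inverse-Gamma(6.7, 47.73).
The mode of Inverse-Gamma(a, b) is b/(a+1) = 47.73/7.7 ≈ 6.199.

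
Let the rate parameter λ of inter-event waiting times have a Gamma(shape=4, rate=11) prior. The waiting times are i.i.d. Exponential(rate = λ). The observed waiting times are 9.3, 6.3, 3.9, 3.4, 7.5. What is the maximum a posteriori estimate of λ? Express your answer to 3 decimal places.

λ̂_MAP = 0.193

The Exponential(rate=λ) likelihood is ∝ λ^n e^(−λΣtᵢ). Here n = 5 and Σtᵢ = 9.3 + 6.3 + 3.9 + 3.4 + 7.5 = 30.4.
Posterior ∝ λ^3e^(−11λ) · λ^5e^(−30.4λ) = λ^8e^(−41.4λ), i.e. Gamma(9, 41.4).
Mode = (a−1)/b = 8/41.4 ≈ 0.193.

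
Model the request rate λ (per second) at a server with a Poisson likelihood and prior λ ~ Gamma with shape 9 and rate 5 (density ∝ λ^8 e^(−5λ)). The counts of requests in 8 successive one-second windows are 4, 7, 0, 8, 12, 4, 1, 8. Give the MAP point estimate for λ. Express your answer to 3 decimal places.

λ̂_MAP = 4.000

Σxᵢ = 4+7+0+8+12+4+1+8 = 44, with n = 8.
Posterior ∝ λ^8e^(−5λ) · λ^44e^(−8λ) = λ^52e^(−13λ), i.e. Gamma(shape=53, rate=13).
The mode of a Gamma(a, b) with a ≥ 1 (shape–rate) is (a−1)/b = 52/13 ≈ 4.000.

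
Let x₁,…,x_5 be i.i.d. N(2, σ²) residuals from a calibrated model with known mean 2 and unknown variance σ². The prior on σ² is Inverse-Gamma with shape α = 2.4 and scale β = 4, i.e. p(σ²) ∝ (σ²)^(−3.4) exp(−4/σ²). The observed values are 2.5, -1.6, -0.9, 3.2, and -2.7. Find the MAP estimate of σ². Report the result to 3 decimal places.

Sum of squared deviations about the known mean: SS = (2.5−2)² + (-1.6−2)² + (-0.9−2)² + (3.2−2)² + (-2.7−2)² = 45.15.
The Normal likelihood contributes (σ²)^(−n/2) exp(−SS/(2σ²)), so the posterior is Inverse-Gamma(α + n/2, β + SS/2) = Inverse-Gamma(4.9, 26.575).
The mode of Inverse-Gamma(a, b) is b/(a+1) = 26.575/5.9 ≈ 4.504.

σ̂²_MAP = 4.504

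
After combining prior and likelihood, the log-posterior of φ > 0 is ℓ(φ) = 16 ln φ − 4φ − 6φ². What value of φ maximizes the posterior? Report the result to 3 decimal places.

φ̂_MAP = 1.000

ℓ'(φ) = 16/φ − 4 − 12φ. Setting this to zero and multiplying by φ: 12φ² + 4φ − 16 = 0.
φ = (−4 + √(4² + 4·12·16)) / (2·12) = (−4 + √784) / 24 = (−4 + 28)/24 = 1.
ℓ''(φ) = −16/φ² − 12 < 0, confirming a maximum.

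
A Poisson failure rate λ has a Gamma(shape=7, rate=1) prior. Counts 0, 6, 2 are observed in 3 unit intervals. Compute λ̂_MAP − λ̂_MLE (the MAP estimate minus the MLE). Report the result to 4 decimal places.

Σxᵢ = 8. Posterior is Gamma(15, 4); MAP = (15−1)/4 = 14/4 ≈ 3.50000.
MLE = x̄ = 8/3 ≈ 2.66667.
Difference = 14/4 − 8/3 = 5/6 ≈ 0.8333.

MAP − MLE = 0.8333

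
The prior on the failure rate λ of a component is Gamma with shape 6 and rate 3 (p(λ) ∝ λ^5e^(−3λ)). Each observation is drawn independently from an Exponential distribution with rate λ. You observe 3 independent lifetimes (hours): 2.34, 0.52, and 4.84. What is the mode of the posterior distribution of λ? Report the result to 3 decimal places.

λ̂_MAP = 0.748

The Exponential(rate=λ) likelihood is ∝ λ^n e^(−λΣtᵢ). Here n = 3 and Σtᵢ = 2.34 + 0.52 + 4.84 = 7.70.
Posterior ∝ λ^5e^(−3λ) · λ^3e^(−7.70λ) = λ^8e^(−10.70λ), i.e. Gamma(9, 10.70).
Mode = (a−1)/b = 8/10.70 ≈ 0.748.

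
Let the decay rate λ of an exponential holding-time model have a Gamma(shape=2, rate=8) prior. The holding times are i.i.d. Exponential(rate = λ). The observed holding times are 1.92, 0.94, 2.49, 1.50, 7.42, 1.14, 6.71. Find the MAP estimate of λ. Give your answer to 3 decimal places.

λ̂_MAP = 0.266

The Exponential(rate=λ) likelihood is ∝ λ^n e^(−λΣtᵢ). Here n = 7 and Σtᵢ = 1.92 + 0.94 + 2.49 + 1.50 + 7.42 + 1.14 + 6.71 = 22.12.
Posterior ∝ λe^(−8λ) · λ^7e^(−22.12λ) = λ^8e^(−30.12λ), i.e. Gamma(9, 30.12).
Mode = (a−1)/b = 8/30.12 ≈ 0.266.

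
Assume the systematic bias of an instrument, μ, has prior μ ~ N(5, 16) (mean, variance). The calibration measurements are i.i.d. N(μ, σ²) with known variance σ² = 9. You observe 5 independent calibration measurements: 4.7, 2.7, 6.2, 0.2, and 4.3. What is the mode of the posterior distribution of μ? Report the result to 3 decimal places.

n = 5; x̄ = (4.7 + 2.7 + 6.2 + 0.2 + 4.3)/5 = 18.1/5 = 3.62.
For a Normal prior and Normal likelihood with known variance, the posterior is Normal; its mode equals its mean, the precision-weighted average.
Prior precision 1/σ₀² = 1/16 = 0.0625; data precision n/σ² = 5/9.
μ̂ = (0.0625·5 + (5/9)·3.62) / (0.0625 + 5/9) = (1673/720)/(89/144) = 1673/445 ≈ 3.760.

μ̂_MAP = 3.760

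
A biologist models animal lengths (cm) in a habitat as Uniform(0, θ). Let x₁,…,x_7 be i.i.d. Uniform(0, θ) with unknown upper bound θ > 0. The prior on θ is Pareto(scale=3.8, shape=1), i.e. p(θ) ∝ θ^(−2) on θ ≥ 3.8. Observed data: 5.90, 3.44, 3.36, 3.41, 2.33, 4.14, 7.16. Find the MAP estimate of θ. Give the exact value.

θ̂_MAP = 7.16

The Uniform(0, θ) likelihood is θ^(−n) for θ ≥ max(xᵢ), zero otherwise. Here max(xᵢ) = 7.16.
Posterior ∝ θ^(−2) · θ^(−7) = θ^(−9) on θ ≥ max(3.8, 7.16) = 7.16.
This density is strictly decreasing in θ, so the posterior mode lies at the lower boundary of the support.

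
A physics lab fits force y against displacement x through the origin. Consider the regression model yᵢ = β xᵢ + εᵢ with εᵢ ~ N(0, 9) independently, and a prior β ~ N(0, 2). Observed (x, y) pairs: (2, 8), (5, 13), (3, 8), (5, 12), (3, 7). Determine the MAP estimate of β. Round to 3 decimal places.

log p(β | y) = −Σ(yᵢ − βxᵢ)²/(2·9) − β²/(2·2) + const.
Setting the derivative to zero: Σxᵢ(yᵢ − βxᵢ)/9 − β/2 = 0, so β = Σxᵢyᵢ / (Σxᵢ² + σ²/τ²).
Σxᵢyᵢ = 2·8 + 5·13 + 3·8 + 5·12 + 3·7 = 186; Σxᵢ² = 72; σ²/τ² = 4.5.
β̂_MAP = 186 / (72 + 4.5) = 186/76.5 ≈ 2.431.

β̂_MAP = 2.431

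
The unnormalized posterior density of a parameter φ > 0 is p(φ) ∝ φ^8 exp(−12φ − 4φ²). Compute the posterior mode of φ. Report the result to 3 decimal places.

ℓ'(φ) = 8/φ − 12 − 8φ. Setting this to zero and multiplying by φ: 8φ² + 12φ − 8 = 0.
φ = (−12 + √(12² + 4·8·8)) / (2·8) = (−12 + √400) / 16 = (−12 + 20)/16 = 1/2.
ℓ''(φ) = −8/φ² − 8 < 0, confirming a maximum.

φ̂_MAP = 0.500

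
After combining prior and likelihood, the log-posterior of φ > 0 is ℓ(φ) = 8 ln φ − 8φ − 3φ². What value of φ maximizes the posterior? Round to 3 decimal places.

φ̂_MAP = 0.667

ℓ'(φ) = 8/φ − 8 − 6φ. Setting this to zero and multiplying by φ: 6φ² + 8φ − 8 = 0.
φ = (−8 + √(8² + 4·6·8)) / (2·6) = (−8 + √256) / 12 = (−8 + 16)/12 = 2/3.
ℓ''(φ) = −8/φ² − 6 < 0, confirming a maximum.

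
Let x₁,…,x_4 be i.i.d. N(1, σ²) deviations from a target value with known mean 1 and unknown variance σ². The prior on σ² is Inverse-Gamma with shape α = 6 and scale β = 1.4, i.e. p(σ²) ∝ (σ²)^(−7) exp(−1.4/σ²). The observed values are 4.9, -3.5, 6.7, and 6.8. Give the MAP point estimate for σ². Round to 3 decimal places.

σ̂²_MAP = 5.799

Sum of squared deviations about the known mean: SS = (4.9−1)² + (-3.5−1)² + (6.7−1)² + (6.8−1)² = 101.59.
The Normal likelihood contributes (σ²)^(−n/2) exp(−SS/(2σ²)), so the posterior is Inverse-Gamma(α + n/2, β + SS/2) = Inverse-Gamma(8, 52.195).
The mode of Inverse-Gamma(a, b) is b/(a+1) = 52.195/9 ≈ 5.799.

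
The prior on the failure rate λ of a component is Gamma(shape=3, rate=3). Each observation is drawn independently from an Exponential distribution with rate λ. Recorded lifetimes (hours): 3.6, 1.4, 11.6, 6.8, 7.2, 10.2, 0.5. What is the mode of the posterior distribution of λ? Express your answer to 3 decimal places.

The Exponential(rate=λ) likelihood is ∝ λ^n e^(−λΣtᵢ). Here n = 7 and Σtᵢ = 3.6 + 1.4 + 11.6 + 6.8 + 7.2 + 10.2 + 0.5 = 41.3.
Posterior ∝ λ^2e^(−3λ) · λ^7e^(−41.3λ) = λ^9e^(−44.3λ), i.e. Gamma(10, 44.3).
Mode = (a−1)/b = 9/44.3 ≈ 0.203.

λ̂_MAP = 0.203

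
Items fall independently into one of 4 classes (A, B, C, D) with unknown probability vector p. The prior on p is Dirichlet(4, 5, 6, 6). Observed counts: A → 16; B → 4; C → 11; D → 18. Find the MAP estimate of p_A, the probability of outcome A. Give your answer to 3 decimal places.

The posterior is Dirichlet(αᵢ + nᵢ) = Dirichlet(20, 9, 17, 24).
For a Dirichlet(a₁,…,a_K) with all aᵢ > 1, the mode has j-th component (aⱼ − 1)/(Σaᵢ − K).
Here Σaᵢ = 70 and K = 4, so p_A = (20 − 1)/(70 − 4) = 19/66 ≈ 0.288.

MAP estimate of p_A = 0.288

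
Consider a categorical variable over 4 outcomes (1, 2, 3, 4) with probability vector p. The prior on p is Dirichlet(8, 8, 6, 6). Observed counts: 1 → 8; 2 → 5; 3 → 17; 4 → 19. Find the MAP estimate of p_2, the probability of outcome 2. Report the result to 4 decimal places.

The posterior is Dirichlet(αᵢ + nᵢ) = Dirichlet(16, 13, 23, 25).
For a Dirichlet(a₁,…,a_K) with all aᵢ > 1, the mode has j-th component (aⱼ − 1)/(Σaᵢ − K).
Here Σaᵢ = 77 and K = 4, so p_2 = (13 − 1)/(77 − 4) = 12/73 ≈ 0.1644.

MAP estimate: 0.1644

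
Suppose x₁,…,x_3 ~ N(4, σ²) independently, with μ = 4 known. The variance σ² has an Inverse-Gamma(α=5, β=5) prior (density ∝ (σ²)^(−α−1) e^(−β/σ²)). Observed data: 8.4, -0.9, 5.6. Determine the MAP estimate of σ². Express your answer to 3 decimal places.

σ̂²_MAP = 3.729

Sum of squared deviations about the known mean: SS = (8.4−4)² + (-0.9−4)² + (5.6−4)² = 45.93.
The Normal likelihood contributes (σ²)^(−n/2) exp(−SS/(2σ²)), so the posterior is Inverse-Gamma(α + n/2, β + SS/2) = Inverse-Gamma(6.5, 27.965).
The mode of Inverse-Gamma(a, b) is b/(a+1) = 27.965/7.5 ≈ 3.729.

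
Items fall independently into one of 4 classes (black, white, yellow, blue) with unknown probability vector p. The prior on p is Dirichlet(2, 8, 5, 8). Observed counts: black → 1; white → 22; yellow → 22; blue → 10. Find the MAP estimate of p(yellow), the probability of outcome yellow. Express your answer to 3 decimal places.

The posterior is Dirichlet(αᵢ + nᵢ) = Dirichlet(3, 30, 27, 18).
For a Dirichlet(a₁,…,a_K) with all aᵢ > 1, the mode has j-th component (aⱼ − 1)/(Σaᵢ − K).
Here Σaᵢ = 78 and K = 4, so p(yellow) = (27 − 1)/(78 − 4) = 26/74 ≈ 0.351.

MAP estimate of p(yellow) = 0.351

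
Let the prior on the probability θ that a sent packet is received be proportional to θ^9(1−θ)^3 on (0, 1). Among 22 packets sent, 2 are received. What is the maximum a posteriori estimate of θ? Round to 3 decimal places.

The prior density ∝ θ^9(1−θ)^3 is the kernel of Beta(10, 4).
Data: 2 successes in 22 trials. The binomial likelihood contributes θ^2(1−θ)^20, so the posterior is Beta(10+2, 4+20) = Beta(12, 24).
For Beta(a, b) with a, b > 1 the mode is (a−1)/(a+b−2) = 11/34 ≈ 0.324.

θ̂_MAP = 0.324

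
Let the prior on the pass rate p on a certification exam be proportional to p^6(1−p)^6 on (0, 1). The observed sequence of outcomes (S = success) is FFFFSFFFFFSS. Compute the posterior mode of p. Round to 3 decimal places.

p̂_MAP = 0.375

The prior density ∝ p^6(1−p)^6 is the kernel of Beta(7, 7).
Data: 3 successes in 12 trials (from the sequence). The binomial likelihood contributes p^3(1−p)^9, so the posterior is Beta(7+3, 7+9) = Beta(10, 16).
For Beta(a, b) with a, b > 1 the mode is (a−1)/(a+b−2) = 9/24 ≈ 0.375.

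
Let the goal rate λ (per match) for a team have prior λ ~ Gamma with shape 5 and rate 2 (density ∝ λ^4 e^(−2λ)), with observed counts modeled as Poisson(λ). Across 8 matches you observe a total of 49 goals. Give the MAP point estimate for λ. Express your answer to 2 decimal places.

Σxᵢ = 49, n = 8.
Posterior ∝ λ^4e^(−2λ) · λ^49e^(−8λ) = λ^53e^(−10λ), i.e. Gamma(shape=54, rate=10).
The mode of a Gamma(a, b) with a ≥ 1 (shape–rate) is (a−1)/b = 53/10 ≈ 5.30.

λ̂_MAP = 5.30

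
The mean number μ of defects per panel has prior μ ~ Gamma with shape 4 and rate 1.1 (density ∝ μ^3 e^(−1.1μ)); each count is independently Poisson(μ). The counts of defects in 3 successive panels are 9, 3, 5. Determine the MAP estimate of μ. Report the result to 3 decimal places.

Σxᵢ = 9+3+5 = 17, with n = 3.
Posterior ∝ μ^3e^(−1.1μ) · μ^17e^(−3μ) = μ^20e^(−4.1μ), i.e. Gamma(shape=21, rate=4.1).
The mode of a Gamma(a, b) with a ≥ 1 (shape–rate) is (a−1)/b = 20/4.1 ≈ 4.878.

μ̂_MAP = 4.878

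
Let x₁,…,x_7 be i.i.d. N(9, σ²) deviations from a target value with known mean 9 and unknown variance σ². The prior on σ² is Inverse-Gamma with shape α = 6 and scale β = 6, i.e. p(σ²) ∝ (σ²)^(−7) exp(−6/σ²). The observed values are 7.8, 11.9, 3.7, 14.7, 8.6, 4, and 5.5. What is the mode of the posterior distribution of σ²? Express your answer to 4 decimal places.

Sum of squared deviations about the known mean: SS = (7.8−9)² + (11.9−9)² + (3.7−9)² + (14.7−9)² + (8.6−9)² + (4−9)² + (5.5−9)² = 107.84.
The Normal likelihood contributes (σ²)^(−n/2) exp(−SS/(2σ²)), so the posterior is Inverse-Gamma(α + n/2, β + SS/2) = Inverse-Gamma(9.5, 59.92).
The mode of Inverse-Gamma(a, b) is b/(a+1) = 59.92/10.5 ≈ 5.7067.

σ̂²_MAP = 5.7067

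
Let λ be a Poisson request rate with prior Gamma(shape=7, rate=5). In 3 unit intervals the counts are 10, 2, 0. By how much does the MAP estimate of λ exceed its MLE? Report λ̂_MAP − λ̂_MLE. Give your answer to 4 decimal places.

MAP − MLE = -1.7500

Σxᵢ = 12. Posterior is Gamma(19, 8); MAP = (19−1)/8 = 18/8 ≈ 2.25000.
MLE = x̄ = 12/3 ≈ 4.00000.
Difference = 18/8 − 12/3 = -7/4 ≈ -1.7500.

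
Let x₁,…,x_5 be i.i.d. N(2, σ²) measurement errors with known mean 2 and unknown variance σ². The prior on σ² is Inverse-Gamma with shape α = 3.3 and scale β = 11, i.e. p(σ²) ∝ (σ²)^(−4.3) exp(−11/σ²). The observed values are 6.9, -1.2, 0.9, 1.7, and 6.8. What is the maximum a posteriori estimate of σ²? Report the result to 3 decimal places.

σ̂²_MAP = 5.926

Sum of squared deviations about the known mean: SS = (6.9−2)² + (-1.2−2)² + (0.9−2)² + (1.7−2)² + (6.8−2)² = 58.59.
The Normal likelihood contributes (σ²)^(−n/2) exp(−SS/(2σ²)), so the posterior is Inverse-Gamma(α + n/2, β + SS/2) = Inverse-Gamma(5.8, 40.295).
The mode of Inverse-Gamma(a, b) is b/(a+1) = 40.295/6.8 ≈ 5.926.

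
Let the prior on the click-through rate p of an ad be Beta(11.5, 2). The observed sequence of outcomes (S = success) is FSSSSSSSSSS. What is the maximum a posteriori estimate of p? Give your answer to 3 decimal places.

Prior: Beta(11.5, 2).
Data: 10 successes in 11 trials (from the sequence). The binomial likelihood contributes p^10(1−p)^1, so the posterior is Beta(11.5+10, 2+1) = Beta(21.5, 3).
For Beta(a, b) with a, b > 1 the mode is (a−1)/(a+b−2) = 20.5/22.5 ≈ 0.911.

p̂_MAP = 0.911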